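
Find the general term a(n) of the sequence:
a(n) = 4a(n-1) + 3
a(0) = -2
First-order linear non-homogeneous.
Homogeneous solution: a_h(n) = A·(4)^n.
Try constant particular solution a_p = K: K = 4K + 3 ⇒ K = -1.
General: a(n) = A·(4)^n - 1.
Apply a(0) = -2: A - 1 = -2 ⇒ A = -1.
So a(n) = - 4^{n} - 1.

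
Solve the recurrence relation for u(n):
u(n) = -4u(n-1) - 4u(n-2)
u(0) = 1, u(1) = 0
Characteristic equation: x² + 4x + 4 = 0, which is (x - (-2))².
Repeated root r = -2.
General solution: u(n) = (A + Bn)·(-2)^n.
From u(0) = 1: A = 1.
From u(1) = 0: (A + B)·(-2) = 0 ⇒ B = -1.
So u(n) = \left(1 - n\right) \cdot (-2)^n.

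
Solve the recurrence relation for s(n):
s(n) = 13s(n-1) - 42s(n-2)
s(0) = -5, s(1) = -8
Characteristic equation: x² - 13x + 42 = 0, which factors as (x - (7))(x - (6)) = 0.
Roots r₁ = 7, r₂ = 6 (distinct).
General solution: s(n) = A·(7)^n + B·(6)^n.
From s(0) = -5: A + B = -5.
From s(1) = -8: 7A + 6B = -8.
Solving: A = 22, B = -27.
So s(n) = - 27 \cdot 6^{n} + 22 \cdot 7^{n}.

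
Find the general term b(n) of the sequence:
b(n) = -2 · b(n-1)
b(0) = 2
Pure geometric recurrence with ratio -2.
By induction b(n) = b(0) · (-2)^n = 2 \left(-2\right)^{n}.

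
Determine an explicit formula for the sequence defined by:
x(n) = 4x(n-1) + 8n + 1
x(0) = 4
First-order linear with linear forcing.
Homogeneous solution: x_h(n) = A·(4)^n.
Try particular x_p(n) = pn + q. Substituting:
  pn + q = 4(p(n-1) + q) + 8n + 1.
Matching the n-coefficient: p = 4p + 8 ⇒ p = - \frac{8}{3}.
Matching constants: q = -4p + 4q + 1 ⇒ q = - \frac{35}{9}.
General: x(n) = A·(4)^n - \frac{8 n}{3} - \frac{35}{9}.
Apply x(0) = 4: A - \frac{35}{9} = 4 ⇒ A = \frac{71}{9}.
So x(n) = \frac{71 \cdot 4^{n}}{9} - \frac{8 n}{3} - \frac{35}{9}.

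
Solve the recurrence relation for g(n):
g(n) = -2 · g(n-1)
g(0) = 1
Pure geometric recurrence with ratio -2.
By induction g(n) = g(0) · (-2)^n = \left(-2\right)^{n}.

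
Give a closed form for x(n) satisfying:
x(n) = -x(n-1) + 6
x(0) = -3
First-order linear non-homogeneous.
Homogeneous solution: x_h(n) = A·(-1)^n.
Try constant particular solution x_p = K: K = -K + 6 ⇒ K = 3.
General: x(n) = A·(-1)^n + 3.
Apply x(0) = -3: A + 3 = -3 ⇒ A = -6.
So x(n) = 3 - 6 \left(-1\right)^{n}.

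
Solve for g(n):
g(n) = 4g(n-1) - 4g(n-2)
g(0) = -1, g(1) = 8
Characteristic equation: x² - 4x + 4 = 0, which is (x - (2))².
Repeated root r = 2.
General solution: g(n) = (A + Bn)·(2)^n.
From g(0) = -1: A = -1.
From g(1) = 8: (A + B)·(2) = 8 ⇒ B = 5.
So g(n) = \left(5 n - 1\right) \cdot (2)^n.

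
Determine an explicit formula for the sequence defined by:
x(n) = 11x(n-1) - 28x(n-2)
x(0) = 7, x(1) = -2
Characteristic equation: x² - 11x + 28 = 0, which factors as (x - (7))(x - (4)) = 0.
Roots r₁ = 7, r₂ = 4 (distinct).
General solution: x(n) = A·(7)^n + B·(4)^n.
From x(0) = 7: A + B = 7.
From x(1) = -2: 7A + 4B = -2.
Solving: A = -10, B = 17.
So x(n) = 17 \cdot 4^{n} - 10 \cdot 7^{n}.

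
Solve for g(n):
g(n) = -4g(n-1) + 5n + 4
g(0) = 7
First-order linear with linear forcing.
Homogeneous solution: g_h(n) = A·(-4)^n.
Try particular g_p(n) = pn + q. Substituting:
  pn + q = -4(p(n-1) + q) + 5n + 4.
Matching the n-coefficient: p = -4p + 5 ⇒ p = 1.
Matching constants: q = 4p - 4q + 4 ⇒ q = \frac{8}{5}.
General: g(n) = A·(-4)^n + n + \frac{8}{5}.
Apply g(0) = 7: A + \frac{8}{5} = 7 ⇒ A = \frac{27}{5}.
So g(n) = \frac{27 \left(-4\right)^{n}}{5} + n + \frac{8}{5}.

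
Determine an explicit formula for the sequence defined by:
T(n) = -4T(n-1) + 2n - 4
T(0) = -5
First-order linear with linear forcing.
Homogeneous solution: T_h(n) = A·(-4)^n.
Try particular T_p(n) = pn + q. Substituting:
  pn + q = -4(p(n-1) + q) + 2n - 4.
Matching the n-coefficient: p = -4p + 2 ⇒ p = \frac{2}{5}.
Matching constants: q = 4p - 4q - 4 ⇒ q = - \frac{12}{25}.
General: T(n) = A·(-4)^n + \frac{2 n}{5} - \frac{12}{25}.
Apply T(0) = -5: A - \frac{12}{25} = -5 ⇒ A = - \frac{113}{25}.
So T(n) = - \frac{113 \left(-4\right)^{n}}{25} + \frac{2 n}{5} - \frac{12}{25}.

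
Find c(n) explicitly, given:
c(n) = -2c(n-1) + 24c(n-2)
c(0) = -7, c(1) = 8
Characteristic equation: x² + 2x - 24 = 0, which factors as (x - (-6))(x - (4)) = 0.
Roots r₁ = -6, r₂ = 4 (distinct).
General solution: c(n) = A·(-6)^n + B·(4)^n.
From c(0) = -7: A + B = -7.
From c(1) = 8: -6A + 4B = 8.
Solving: A = - \frac{18}{5}, B = - \frac{17}{5}.
So c(n) = - \frac{18 \left(-6\right)^{n}}{5} - \frac{17 \cdot 4^{n}}{5}.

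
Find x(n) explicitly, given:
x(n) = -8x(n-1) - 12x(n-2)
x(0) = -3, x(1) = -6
Characteristic equation: x² + 8x + 12 = 0, which factors as (x - (-6))(x - (-2)) = 0.
Roots r₁ = -6, r₂ = -2 (distinct).
General solution: x(n) = A·(-6)^n + B·(-2)^n.
From x(0) = -3: A + B = -3.
From x(1) = -6: -6A - 2B = -6.
Solving: A = 3, B = -6.
So x(n) = - 6 \left(-2\right)^{n} + 3 \left(-6\right)^{n}.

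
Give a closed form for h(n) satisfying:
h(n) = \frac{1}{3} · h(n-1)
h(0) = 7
Pure geometric recurrence with ratio \frac{1}{3}.
By induction h(n) = h(0) · (\frac{1}{3})^n = 7 \cdot 3^{- n}.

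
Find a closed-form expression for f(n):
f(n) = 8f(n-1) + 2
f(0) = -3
First-order linear non-homogeneous.
Homogeneous solution: f_h(n) = A·(8)^n.
Try constant particular solution f_p = K: K = 8K + 2 ⇒ K = - \frac{2}{7}.
General: f(n) = A·(8)^n - \frac{2}{7}.
Apply f(0) = -3: A - \frac{2}{7} = -3 ⇒ A = - \frac{19}{7}.
So f(n) = - \frac{19 \cdot 8^{n}}{7} - \frac{2}{7}.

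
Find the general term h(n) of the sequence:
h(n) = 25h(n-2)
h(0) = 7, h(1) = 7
Characteristic equation: x² - 25 = 0, which factors as (x - (-5))(x - (5)) = 0.
Roots r₁ = -5, r₂ = 5 (distinct).
General solution: h(n) = A·(-5)^n + B·(5)^n.
From h(0) = 7: A + B = 7.
From h(1) = 7: -5A + 5B = 7.
Solving: A = \frac{14}{5}, B = \frac{21}{5}.
So h(n) = \frac{14 \left(-5\right)^{n}}{5} + \frac{21 \cdot 5^{n}}{5}.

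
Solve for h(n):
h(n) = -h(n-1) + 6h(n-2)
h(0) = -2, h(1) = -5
Characteristic equation: x² + x - 6 = 0, which factors as (x - (2))(x - (-3)) = 0.
Roots r₁ = 2, r₂ = -3 (distinct).
General solution: h(n) = A·(2)^n + B·(-3)^n.
From h(0) = -2: A + B = -2.
From h(1) = -5: 2A - 3B = -5.
Solving: A = - \frac{11}{5}, B = \frac{1}{5}.
So h(n) = \frac{\left(-3\right)^{n}}{5} - \frac{11 \cdot 2^{n}}{5}.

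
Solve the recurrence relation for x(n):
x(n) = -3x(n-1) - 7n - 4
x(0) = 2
First-order linear with linear forcing.
Homogeneous solution: x_h(n) = A·(-3)^n.
Try particular x_p(n) = pn + q. Substituting:
  pn + q = -3(p(n-1) + q) - 7n - 4.
Matching the n-coefficient: p = -3p - 7 ⇒ p = - \frac{7}{4}.
Matching constants: q = 3p - 3q - 4 ⇒ q = - \frac{37}{16}.
General: x(n) = A·(-3)^n - \frac{7 n}{4} - \frac{37}{16}.
Apply x(0) = 2: A - \frac{37}{16} = 2 ⇒ A = \frac{69}{16}.
So x(n) = \frac{69 \left(-3\right)^{n}}{16} - \frac{7 n}{4} - \frac{37}{16}.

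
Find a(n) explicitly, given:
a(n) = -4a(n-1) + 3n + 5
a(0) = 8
First-order linear with linear forcing.
Homogeneous solution: a_h(n) = A·(-4)^n.
Try particular a_p(n) = pn + q. Substituting:
  pn + q = -4(p(n-1) + q) + 3n + 5.
Matching the n-coefficient: p = -4p + 3 ⇒ p = \frac{3}{5}.
Matching constants: q = 4p - 4q + 5 ⇒ q = \frac{37}{25}.
General: a(n) = A·(-4)^n + \frac{3 n}{5} + \frac{37}{25}.
Apply a(0) = 8: A + \frac{37}{25} = 8 ⇒ A = \frac{163}{25}.
So a(n) = \frac{163 \left(-4\right)^{n}}{25} + \frac{3 n}{5} + \frac{37}{25}.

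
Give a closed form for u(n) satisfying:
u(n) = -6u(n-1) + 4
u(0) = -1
First-order linear non-homogeneous.
Homogeneous solution: u_h(n) = A·(-6)^n.
Try constant particular solution u_p = K: K = -6K + 4 ⇒ K = \frac{4}{7}.
General: u(n) = A·(-6)^n + \frac{4}{7}.
Apply u(0) = -1: A + \frac{4}{7} = -1 ⇒ A = - \frac{11}{7}.
So u(n) = \frac{4}{7} - \frac{11 \left(-6\right)^{n}}{7}.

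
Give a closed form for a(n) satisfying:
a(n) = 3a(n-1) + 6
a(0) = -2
First-order linear non-homogeneous.
Homogeneous solution: a_h(n) = A·(3)^n.
Try constant particular solution a_p = K: K = 3K + 6 ⇒ K = -3.
General: a(n) = A·(3)^n - 3.
Apply a(0) = -2: A - 3 = -2 ⇒ A = 1.
So a(n) = 3^{n} - 3.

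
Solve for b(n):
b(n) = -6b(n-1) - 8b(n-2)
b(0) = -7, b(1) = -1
Characteristic equation: x² + 6x + 8 = 0, which factors as (x - (-4))(x - (-2)) = 0.
Roots r₁ = -4, r₂ = -2 (distinct).
General solution: b(n) = A·(-4)^n + B·(-2)^n.
From b(0) = -7: A + B = -7.
From b(1) = -1: -4A - 2B = -1.
Solving: A = \frac{15}{2}, B = - \frac{29}{2}.
So b(n) = - \frac{29 \left(-2\right)^{n}}{2} + \frac{15 \left(-4\right)^{n}}{2}.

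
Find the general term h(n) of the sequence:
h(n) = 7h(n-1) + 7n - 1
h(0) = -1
First-order linear with linear forcing.
Homogeneous solution: h_h(n) = A·(7)^n.
Try particular h_p(n) = pn + q. Substituting:
  pn + q = 7(p(n-1) + q) + 7n - 1.
Matching the n-coefficient: p = 7p + 7 ⇒ p = - \frac{7}{6}.
Matching constants: q = -7p + 7q - 1 ⇒ q = - \frac{43}{36}.
General: h(n) = A·(7)^n - \frac{7 n}{6} - \frac{43}{36}.
Apply h(0) = -1: A - \frac{43}{36} = -1 ⇒ A = \frac{7}{36}.
So h(n) = \frac{7 \cdot 7^{n}}{36} - \frac{7 n}{6} - \frac{43}{36}.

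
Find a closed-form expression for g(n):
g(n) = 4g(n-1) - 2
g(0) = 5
First-order linear non-homogeneous.
Homogeneous solution: g_h(n) = A·(4)^n.
Try constant particular solution g_p = K: K = 4K - 2 ⇒ K = \frac{2}{3}.
General: g(n) = A·(4)^n + \frac{2}{3}.
Apply g(0) = 5: A + \frac{2}{3} = 5 ⇒ A = \frac{13}{3}.
So g(n) = \frac{13 \cdot 4^{n}}{3} + \frac{2}{3}.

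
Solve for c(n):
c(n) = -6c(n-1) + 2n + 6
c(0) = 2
First-order linear with linear forcing.
Homogeneous solution: c_h(n) = A·(-6)^n.
Try particular c_p(n) = pn + q. Substituting:
  pn + q = -6(p(n-1) + q) + 2n + 6.
Matching the n-coefficient: p = -6p + 2 ⇒ p = \frac{2}{7}.
Matching constants: q = 6p - 6q + 6 ⇒ q = \frac{54}{49}.
General: c(n) = A·(-6)^n + \frac{2 n}{7} + \frac{54}{49}.
Apply c(0) = 2: A + \frac{54}{49} = 2 ⇒ A = \frac{44}{49}.
So c(n) = \frac{44 \left(-6\right)^{n}}{49} + \frac{2 n}{7} + \frac{54}{49}.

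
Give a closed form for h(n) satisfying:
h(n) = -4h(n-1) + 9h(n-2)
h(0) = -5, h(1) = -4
Characteristic equation: x² + 4x - 9 = 0.
Discriminant Δ = (-4)² + 4·(9) = 52.
Roots r₁,₂ = (-4 ± √52)/2, so r₁ = -2 + \sqrt{13}, r₂ = - \sqrt{13} - 2.
General solution: h(n) = A·r₁^n + B·r₂^n.
From the initial conditions, A + B = -5 and r₁A + r₂B = -4.
Since r₁ - r₂ = √52: A = (-4 - (-5)r₂)/√52 = - \frac{5}{2} - \frac{7 \sqrt{13}}{13}, and B = -5 - A = - \frac{5}{2} + \frac{7 \sqrt{13}}{13}.
So h(n) = \left(- \frac{5}{2} - \frac{7 \sqrt{13}}{13}\right)\left(-2 + \sqrt{13}\right)^n + \left(- \frac{5}{2} + \frac{7 \sqrt{13}}{13}\right)\left(- \sqrt{13} - 2\right)^n.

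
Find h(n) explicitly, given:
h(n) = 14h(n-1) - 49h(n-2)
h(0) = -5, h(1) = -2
Characteristic equation: x² - 14x + 49 = 0, which is (x - (7))².
Repeated root r = 7.
General solution: h(n) = (A + Bn)·(7)^n.
From h(0) = -5: A = -5.
From h(1) = -2: (A + B)·(7) = -2 ⇒ B = \frac{33}{7}.
So h(n) = \left(\frac{33 n}{7} - 5\right) \cdot (7)^n.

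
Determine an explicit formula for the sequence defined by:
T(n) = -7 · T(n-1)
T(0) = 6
Pure geometric recurrence with ratio -7.
By induction T(n) = T(0) · (-7)^n = 6 \left(-7\right)^{n}.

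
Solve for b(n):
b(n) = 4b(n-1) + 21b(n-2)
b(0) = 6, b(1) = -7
Characteristic equation: x² - 4x - 21 = 0, which factors as (x - (-3))(x - (7)) = 0.
Roots r₁ = -3, r₂ = 7 (distinct).
General solution: b(n) = A·(-3)^n + B·(7)^n.
From b(0) = 6: A + B = 6.
From b(1) = -7: -3A + 7B = -7.
Solving: A = \frac{49}{10}, B = \frac{11}{10}.
So b(n) = \frac{49 \left(-3\right)^{n}}{10} + \frac{11 \cdot 7^{n}}{10}.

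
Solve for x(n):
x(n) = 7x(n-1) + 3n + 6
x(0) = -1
First-order linear with linear forcing.
Homogeneous solution: x_h(n) = A·(7)^n.
Try particular x_p(n) = pn + q. Substituting:
  pn + q = 7(p(n-1) + q) + 3n + 6.
Matching the n-coefficient: p = 7p + 3 ⇒ p = - \frac{1}{2}.
Matching constants: q = -7p + 7q + 6 ⇒ q = - \frac{19}{12}.
General: x(n) = A·(7)^n - \frac{n}{2} - \frac{19}{12}.
Apply x(0) = -1: A - \frac{19}{12} = -1 ⇒ A = \frac{7}{12}.
So x(n) = \frac{7 \cdot 7^{n}}{12} - \frac{n}{2} - \frac{19}{12}.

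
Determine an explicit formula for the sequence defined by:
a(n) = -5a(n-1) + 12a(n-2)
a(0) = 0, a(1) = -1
Characteristic equation: x² + 5x - 12 = 0.
Discriminant Δ = (-5)² + 4·(12) = 73.
Roots r₁,₂ = (-5 ± √73)/2, so r₁ = - \frac{5}{2} + \frac{\sqrt{73}}{2}, r₂ = - \frac{\sqrt{73}}{2} - \frac{5}{2}.
General solution: a(n) = A·r₁^n + B·r₂^n.
From the initial conditions, A + B = 0 and r₁A + r₂B = -1.
Since r₁ - r₂ = √73: A = (-1 - (0)r₂)/√73 = - \frac{\sqrt{73}}{73}, and B = 0 - A = \frac{\sqrt{73}}{73}.
So a(n) = \left(- \frac{\sqrt{73}}{73}\right)\left(- \frac{5}{2} + \frac{\sqrt{73}}{2}\right)^n + \left(\frac{\sqrt{73}}{73}\right)\left(- \frac{\sqrt{73}}{2} - \frac{5}{2}\right)^n.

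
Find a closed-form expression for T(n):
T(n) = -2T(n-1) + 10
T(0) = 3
First-order linear non-homogeneous.
Homogeneous solution: T_h(n) = A·(-2)^n.
Try constant particular solution T_p = K: K = -2K + 10 ⇒ K = \frac{10}{3}.
General: T(n) = A·(-2)^n + \frac{10}{3}.
Apply T(0) = 3: A + \frac{10}{3} = 3 ⇒ A = - \frac{1}{3}.
So T(n) = \frac{10}{3} - \frac{\left(-2\right)^{n}}{3}.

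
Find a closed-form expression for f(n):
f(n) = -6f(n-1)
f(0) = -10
This is a homogeneous first-order recurrence with ratio -6.
By induction f(n) = f(0) · (-6)^n = - 10 \left(-6\right)^{n}.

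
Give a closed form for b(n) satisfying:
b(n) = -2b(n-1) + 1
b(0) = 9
First-order linear non-homogeneous.
Homogeneous solution: b_h(n) = A·(-2)^n.
Try constant particular solution b_p = K: K = -2K + 1 ⇒ K = \frac{1}{3}.
General: b(n) = A·(-2)^n + \frac{1}{3}.
Apply b(0) = 9: A + \frac{1}{3} = 9 ⇒ A = \frac{26}{3}.
So b(n) = \frac{26 \left(-2\right)^{n}}{3} + \frac{1}{3}.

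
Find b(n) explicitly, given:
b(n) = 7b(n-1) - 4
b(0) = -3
First-order linear non-homogeneous.
Homogeneous solution: b_h(n) = A·(7)^n.
Try constant particular solution b_p = K: K = 7K - 4 ⇒ K = \frac{2}{3}.
General: b(n) = A·(7)^n + \frac{2}{3}.
Apply b(0) = -3: A + \frac{2}{3} = -3 ⇒ A = - \frac{11}{3}.
So b(n) = \frac{2}{3} - \frac{11 \cdot 7^{n}}{3}.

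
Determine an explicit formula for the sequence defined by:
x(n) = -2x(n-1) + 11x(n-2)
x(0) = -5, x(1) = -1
Characteristic equation: x² + 2x - 11 = 0.
Discriminant Δ = (-2)² + 4·(11) = 48.
Roots r₁,₂ = (-2 ± √48)/2, so r₁ = -1 + 2 \sqrt{3}, r₂ = - 2 \sqrt{3} - 1.
General solution: x(n) = A·r₁^n + B·r₂^n.
From the initial conditions, A + B = -5 and r₁A + r₂B = -1.
Since r₁ - r₂ = √48: A = (-1 - (-5)r₂)/√48 = - \frac{5}{2} - \frac{\sqrt{3}}{2}, and B = -5 - A = - \frac{5}{2} + \frac{\sqrt{3}}{2}.
So x(n) = \left(- \frac{5}{2} - \frac{\sqrt{3}}{2}\right)\left(-1 + 2 \sqrt{3}\right)^n + \left(- \frac{5}{2} + \frac{\sqrt{3}}{2}\right)\left(- 2 \sqrt{3} - 1\right)^n.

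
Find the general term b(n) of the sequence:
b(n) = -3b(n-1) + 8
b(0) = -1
First-order linear non-homogeneous.
Homogeneous solution: b_h(n) = A·(-3)^n.
Try constant particular solution b_p = K: K = -3K + 8 ⇒ K = 2.
General: b(n) = A·(-3)^n + 2.
Apply b(0) = -1: A + 2 = -1 ⇒ A = -3.
So b(n) = 2 - 3 \left(-3\right)^{n}.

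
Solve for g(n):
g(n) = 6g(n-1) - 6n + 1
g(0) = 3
First-order linear with linear forcing.
Homogeneous solution: g_h(n) = A·(6)^n.
Try particular g_p(n) = pn + q. Substituting:
  pn + q = 6(p(n-1) + q) - 6n + 1.
Matching the n-coefficient: p = 6p - 6 ⇒ p = \frac{6}{5}.
Matching constants: q = -6p + 6q + 1 ⇒ q = \frac{31}{25}.
General: g(n) = A·(6)^n + \frac{6 n}{5} + \frac{31}{25}.
Apply g(0) = 3: A + \frac{31}{25} = 3 ⇒ A = \frac{44}{25}.
So g(n) = \frac{44 \cdot 6^{n}}{25} + \frac{6 n}{5} + \frac{31}{25}.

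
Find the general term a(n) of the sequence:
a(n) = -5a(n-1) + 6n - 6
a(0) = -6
First-order linear with linear forcing.
Homogeneous solution: a_h(n) = A·(-5)^n.
Try particular a_p(n) = pn + q. Substituting:
  pn + q = -5(p(n-1) + q) + 6n - 6.
Matching the n-coefficient: p = -5p + 6 ⇒ p = 1.
Matching constants: q = 5p - 5q - 6 ⇒ q = - \frac{1}{6}.
General: a(n) = A·(-5)^n + n - \frac{1}{6}.
Apply a(0) = -6: A - \frac{1}{6} = -6 ⇒ A = - \frac{35}{6}.
So a(n) = - \frac{35 \left(-5\right)^{n}}{6} + n - \frac{1}{6}.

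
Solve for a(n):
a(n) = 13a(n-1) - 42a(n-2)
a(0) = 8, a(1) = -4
Characteristic equation: x² - 13x + 42 = 0, which factors as (x - (6))(x - (7)) = 0.
Roots r₁ = 6, r₂ = 7 (distinct).
General solution: a(n) = A·(6)^n + B·(7)^n.
From a(0) = 8: A + B = 8.
From a(1) = -4: 6A + 7B = -4.
Solving: A = 60, B = -52.
So a(n) = 60 \cdot 6^{n} - 52 \cdot 7^{n}.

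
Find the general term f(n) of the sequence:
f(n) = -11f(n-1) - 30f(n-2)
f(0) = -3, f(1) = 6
Characteristic equation: x² + 11x + 30 = 0, which factors as (x - (-6))(x - (-5)) = 0.
Roots r₁ = -6, r₂ = -5 (distinct).
General solution: f(n) = A·(-6)^n + B·(-5)^n.
From f(0) = -3: A + B = -3.
From f(1) = 6: -6A - 5B = 6.
Solving: A = 9, B = -12.
So f(n) = - 12 \left(-5\right)^{n} + 9 \left(-6\right)^{n}.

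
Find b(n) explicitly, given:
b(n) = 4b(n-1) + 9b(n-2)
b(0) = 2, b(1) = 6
Characteristic equation: x² - 4x - 9 = 0.
Discriminant Δ = (4)² + 4·(9) = 52.
Roots r₁,₂ = (4 ± √52)/2, so r₁ = 2 + \sqrt{13}, r₂ = 2 - \sqrt{13}.
General solution: b(n) = A·r₁^n + B·r₂^n.
From the initial conditions, A + B = 2 and r₁A + r₂B = 6.
Since r₁ - r₂ = √52: A = (6 - (2)r₂)/√52 = \frac{\sqrt{13}}{13} + 1, and B = 2 - A = 1 - \frac{\sqrt{13}}{13}.
So b(n) = \left(\frac{\sqrt{13}}{13} + 1\right)\left(2 + \sqrt{13}\right)^n + \left(1 - \frac{\sqrt{13}}{13}\right)\left(2 - \sqrt{13}\right)^n.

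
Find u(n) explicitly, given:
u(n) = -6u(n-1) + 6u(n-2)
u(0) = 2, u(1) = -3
Characteristic equation: x² + 6x - 6 = 0.
Discriminant Δ = (-6)² + 4·(6) = 60.
Roots r₁,₂ = (-6 ± √60)/2, so r₁ = -3 + \sqrt{15}, r₂ = - \sqrt{15} - 3.
General solution: u(n) = A·r₁^n + B·r₂^n.
From the initial conditions, A + B = 2 and r₁A + r₂B = -3.
Since r₁ - r₂ = √60: A = (-3 - (2)r₂)/√60 = \frac{\sqrt{15}}{10} + 1, and B = 2 - A = 1 - \frac{\sqrt{15}}{10}.
So u(n) = \left(\frac{\sqrt{15}}{10} + 1\right)\left(-3 + \sqrt{15}\right)^n + \left(1 - \frac{\sqrt{15}}{10}\right)\left(- \sqrt{15} - 3\right)^n.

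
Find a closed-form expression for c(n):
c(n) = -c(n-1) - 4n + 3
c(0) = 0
First-order linear with linear forcing.
Homogeneous solution: c_h(n) = A·(-1)^n.
Try particular c_p(n) = pn + q. Substituting:
  pn + q = -(p(n-1) + q) - 4n + 3.
Matching the n-coefficient: p = -p - 4 ⇒ p = -2.
Matching constants: q = p - q + 3 ⇒ q = \frac{1}{2}.
General: c(n) = A·(-1)^n - 2 n + \frac{1}{2}.
Apply c(0) = 0: A + \frac{1}{2} = 0 ⇒ A = - \frac{1}{2}.
So c(n) = - \frac{\left(-1\right)^{n}}{2} - 2 n + \frac{1}{2}.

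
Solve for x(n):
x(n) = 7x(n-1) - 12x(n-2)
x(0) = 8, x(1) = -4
Characteristic equation: x² - 7x + 12 = 0, which factors as (x - (4))(x - (3)) = 0.
Roots r₁ = 4, r₂ = 3 (distinct).
General solution: x(n) = A·(4)^n + B·(3)^n.
From x(0) = 8: A + B = 8.
From x(1) = -4: 4A + 3B = -4.
Solving: A = -28, B = 36.
So x(n) = 36 \cdot 3^{n} - 28 \cdot 4^{n}.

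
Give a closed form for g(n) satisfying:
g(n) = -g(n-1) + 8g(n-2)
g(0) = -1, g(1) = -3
Characteristic equation: x² + x - 8 = 0.
Discriminant Δ = (-1)² + 4·(8) = 33.
Roots r₁,₂ = (-1 ± √33)/2, so r₁ = - \frac{1}{2} + \frac{\sqrt{33}}{2}, r₂ = - \frac{\sqrt{33}}{2} - \frac{1}{2}.
General solution: g(n) = A·r₁^n + B·r₂^n.
From the initial conditions, A + B = -1 and r₁A + r₂B = -3.
Since r₁ - r₂ = √33: A = (-3 - (-1)r₂)/√33 = - \frac{7 \sqrt{33}}{66} - \frac{1}{2}, and B = -1 - A = - \frac{1}{2} + \frac{7 \sqrt{33}}{66}.
So g(n) = \left(- \frac{7 \sqrt{33}}{66} - \frac{1}{2}\right)\left(- \frac{1}{2} + \frac{\sqrt{33}}{2}\right)^n + \left(- \frac{1}{2} + \frac{7 \sqrt{33}}{66}\right)\left(- \frac{\sqrt{33}}{2} - \frac{1}{2}\right)^n.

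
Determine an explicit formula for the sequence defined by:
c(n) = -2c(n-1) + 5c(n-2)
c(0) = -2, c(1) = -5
Characteristic equation: x² + 2x - 5 = 0.
Discriminant Δ = (-2)² + 4·(5) = 24.
Roots r₁,₂ = (-2 ± √24)/2, so r₁ = -1 + \sqrt{6}, r₂ = - \sqrt{6} - 1.
General solution: c(n) = A·r₁^n + B·r₂^n.
From the initial conditions, A + B = -2 and r₁A + r₂B = -5.
Since r₁ - r₂ = √24: A = (-5 - (-2)r₂)/√24 = - \frac{7 \sqrt{6}}{12} - 1, and B = -2 - A = -1 + \frac{7 \sqrt{6}}{12}.
So c(n) = \left(- \frac{7 \sqrt{6}}{12} - 1\right)\left(-1 + \sqrt{6}\right)^n + \left(-1 + \frac{7 \sqrt{6}}{12}\right)\left(- \sqrt{6} - 1\right)^n.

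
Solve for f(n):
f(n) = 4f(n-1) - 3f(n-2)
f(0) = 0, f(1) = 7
Characteristic equation: x² - 4x + 3 = 0, which factors as (x - (3))(x - (1)) = 0.
Roots r₁ = 3, r₂ = 1 (distinct).
General solution: f(n) = A·(3)^n + B·(1)^n.
From f(0) = 0: A + B = 0.
From f(1) = 7: 3A + B = 7.
Solving: A = \frac{7}{2}, B = - \frac{7}{2}.
So f(n) = \frac{7 \cdot 3^{n}}{2} - \frac{7}{2}.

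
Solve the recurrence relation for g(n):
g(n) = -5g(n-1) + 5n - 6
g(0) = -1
First-order linear with linear forcing.
Homogeneous solution: g_h(n) = A·(-5)^n.
Try particular g_p(n) = pn + q. Substituting:
  pn + q = -5(p(n-1) + q) + 5n - 6.
Matching the n-coefficient: p = -5p + 5 ⇒ p = \frac{5}{6}.
Matching constants: q = 5p - 5q - 6 ⇒ q = - \frac{11}{36}.
General: g(n) = A·(-5)^n + \frac{5 n}{6} - \frac{11}{36}.
Apply g(0) = -1: A - \frac{11}{36} = -1 ⇒ A = - \frac{25}{36}.
So g(n) = - \frac{25 \left(-5\right)^{n}}{36} + \frac{5 n}{6} - \frac{11}{36}.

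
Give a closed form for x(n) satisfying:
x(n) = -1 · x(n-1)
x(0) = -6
Pure geometric recurrence with ratio -1.
By induction x(n) = x(0) · (-1)^n = - 6 \left(-1\right)^{n}.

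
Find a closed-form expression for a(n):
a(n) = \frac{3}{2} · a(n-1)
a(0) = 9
Pure geometric recurrence with ratio \frac{3}{2}.
By induction a(n) = a(0) · (\frac{3}{2})^n = 9 \left(\frac{3}{2}\right)^{n}.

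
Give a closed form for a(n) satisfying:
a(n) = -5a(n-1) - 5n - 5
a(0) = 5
First-order linear with linear forcing.
Homogeneous solution: a_h(n) = A·(-5)^n.
Try particular a_p(n) = pn + q. Substituting:
  pn + q = -5(p(n-1) + q) - 5n - 5.
Matching the n-coefficient: p = -5p - 5 ⇒ p = - \frac{5}{6}.
Matching constants: q = 5p - 5q - 5 ⇒ q = - \frac{55}{36}.
General: a(n) = A·(-5)^n - \frac{5 n}{6} - \frac{55}{36}.
Apply a(0) = 5: A - \frac{55}{36} = 5 ⇒ A = \frac{235}{36}.
So a(n) = \frac{235 \left(-5\right)^{n}}{36} - \frac{5 n}{6} - \frac{55}{36}.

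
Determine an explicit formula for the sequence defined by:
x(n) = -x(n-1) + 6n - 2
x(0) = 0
First-order linear with linear forcing.
Homogeneous solution: x_h(n) = A·(-1)^n.
Try particular x_p(n) = pn + q. Substituting:
  pn + q = -(p(n-1) + q) + 6n - 2.
Matching the n-coefficient: p = -p + 6 ⇒ p = 3.
Matching constants: q = p - q - 2 ⇒ q = \frac{1}{2}.
General: x(n) = A·(-1)^n + 3 n + \frac{1}{2}.
Apply x(0) = 0: A + \frac{1}{2} = 0 ⇒ A = - \frac{1}{2}.
So x(n) = - \frac{\left(-1\right)^{n}}{2} + 3 n + \frac{1}{2}.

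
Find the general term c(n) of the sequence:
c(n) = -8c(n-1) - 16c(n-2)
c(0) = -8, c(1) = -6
Characteristic equation: x² + 8x + 16 = 0, which is (x - (-4))².
Repeated root r = -4.
General solution: c(n) = (A + Bn)·(-4)^n.
From c(0) = -8: A = -8.
From c(1) = -6: (A + B)·(-4) = -6 ⇒ B = \frac{19}{2}.
So c(n) = \left(\frac{19 n}{2} - 8\right) \cdot (-4)^n.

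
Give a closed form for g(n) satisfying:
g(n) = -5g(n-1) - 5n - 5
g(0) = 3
First-order linear with linear forcing.
Homogeneous solution: g_h(n) = A·(-5)^n.
Try particular g_p(n) = pn + q. Substituting:
  pn + q = -5(p(n-1) + q) - 5n - 5.
Matching the n-coefficient: p = -5p - 5 ⇒ p = - \frac{5}{6}.
Matching constants: q = 5p - 5q - 5 ⇒ q = - \frac{55}{36}.
General: g(n) = A·(-5)^n - \frac{5 n}{6} - \frac{55}{36}.
Apply g(0) = 3: A - \frac{55}{36} = 3 ⇒ A = \frac{163}{36}.
So g(n) = \frac{163 \left(-5\right)^{n}}{36} - \frac{5 n}{6} - \frac{55}{36}.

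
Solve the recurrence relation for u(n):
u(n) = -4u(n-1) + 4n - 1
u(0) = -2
First-order linear with linear forcing.
Homogeneous solution: u_h(n) = A·(-4)^n.
Try particular u_p(n) = pn + q. Substituting:
  pn + q = -4(p(n-1) + q) + 4n - 1.
Matching the n-coefficient: p = -4p + 4 ⇒ p = \frac{4}{5}.
Matching constants: q = 4p - 4q - 1 ⇒ q = \frac{11}{25}.
General: u(n) = A·(-4)^n + \frac{4 n}{5} + \frac{11}{25}.
Apply u(0) = -2: A + \frac{11}{25} = -2 ⇒ A = - \frac{61}{25}.
So u(n) = - \frac{61 \left(-4\right)^{n}}{25} + \frac{4 n}{5} + \frac{11}{25}.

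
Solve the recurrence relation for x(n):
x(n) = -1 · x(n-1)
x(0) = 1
Pure geometric recurrence with ratio -1.
By induction x(n) = x(0) · (-1)^n = \left(-1\right)^{n}.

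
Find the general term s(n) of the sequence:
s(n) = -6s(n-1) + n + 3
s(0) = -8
First-order linear with linear forcing.
Homogeneous solution: s_h(n) = A·(-6)^n.
Try particular s_p(n) = pn + q. Substituting:
  pn + q = -6(p(n-1) + q) + n + 3.
Matching the n-coefficient: p = -6p + 1 ⇒ p = \frac{1}{7}.
Matching constants: q = 6p - 6q + 3 ⇒ q = \frac{27}{49}.
General: s(n) = A·(-6)^n + \frac{n}{7} + \frac{27}{49}.
Apply s(0) = -8: A + \frac{27}{49} = -8 ⇒ A = - \frac{419}{49}.
So s(n) = - \frac{419 \left(-6\right)^{n}}{49} + \frac{n}{7} + \frac{27}{49}.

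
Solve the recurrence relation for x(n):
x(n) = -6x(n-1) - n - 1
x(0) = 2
First-order linear with linear forcing.
Homogeneous solution: x_h(n) = A·(-6)^n.
Try particular x_p(n) = pn + q. Substituting:
  pn + q = -6(p(n-1) + q) - n - 1.
Matching the n-coefficient: p = -6p - 1 ⇒ p = - \frac{1}{7}.
Matching constants: q = 6p - 6q - 1 ⇒ q = - \frac{13}{49}.
General: x(n) = A·(-6)^n - \frac{n}{7} - \frac{13}{49}.
Apply x(0) = 2: A - \frac{13}{49} = 2 ⇒ A = \frac{111}{49}.
So x(n) = \frac{111 \left(-6\right)^{n}}{49} - \frac{n}{7} - \frac{13}{49}.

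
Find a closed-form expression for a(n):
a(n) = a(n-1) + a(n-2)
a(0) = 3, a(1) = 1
Characteristic equation: x² - x - 1 = 0.
Discriminant Δ = (1)² + 4·(1) = 5.
Roots r₁,₂ = (1 ± √5)/2, so r₁ = \frac{1}{2} + \frac{\sqrt{5}}{2}, r₂ = \frac{1}{2} - \frac{\sqrt{5}}{2}.
General solution: a(n) = A·r₁^n + B·r₂^n.
From the initial conditions, A + B = 3 and r₁A + r₂B = 1.
Since r₁ - r₂ = √5: A = (1 - (3)r₂)/√5 = \frac{3}{2} - \frac{\sqrt{5}}{10}, and B = 3 - A = \frac{\sqrt{5}}{10} + \frac{3}{2}.
So a(n) = \left(\frac{3}{2} - \frac{\sqrt{5}}{10}\right)\left(\frac{1}{2} + \frac{\sqrt{5}}{2}\right)^n + \left(\frac{\sqrt{5}}{10} + \frac{3}{2}\right)\left(\frac{1}{2} - \frac{\sqrt{5}}{2}\right)^n.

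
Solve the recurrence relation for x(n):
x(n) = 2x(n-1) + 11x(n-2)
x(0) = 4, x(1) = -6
Characteristic equation: x² - 2x - 11 = 0.
Discriminant Δ = (2)² + 4·(11) = 48.
Roots r₁,₂ = (2 ± √48)/2, so r₁ = 1 + 2 \sqrt{3}, r₂ = 1 - 2 \sqrt{3}.
General solution: x(n) = A·r₁^n + B·r₂^n.
From the initial conditions, A + B = 4 and r₁A + r₂B = -6.
Since r₁ - r₂ = √48: A = (-6 - (4)r₂)/√48 = 2 - \frac{5 \sqrt{3}}{6}, and B = 4 - A = \frac{5 \sqrt{3}}{6} + 2.
So x(n) = \left(2 - \frac{5 \sqrt{3}}{6}\right)\left(1 + 2 \sqrt{3}\right)^n + \left(\frac{5 \sqrt{3}}{6} + 2\right)\left(1 - 2 \sqrt{3}\right)^n.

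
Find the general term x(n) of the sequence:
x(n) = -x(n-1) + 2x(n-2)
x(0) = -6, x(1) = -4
Characteristic equation: x² + x - 2 = 0, which factors as (x - (-2))(x - (1)) = 0.
Roots r₁ = -2, r₂ = 1 (distinct).
General solution: x(n) = A·(-2)^n + B·(1)^n.
From x(0) = -6: A + B = -6.
From x(1) = -4: -2A + B = -4.
Solving: A = - \frac{2}{3}, B = - \frac{16}{3}.
So x(n) = - \frac{2 \left(-2\right)^{n}}{3} - \frac{16}{3}.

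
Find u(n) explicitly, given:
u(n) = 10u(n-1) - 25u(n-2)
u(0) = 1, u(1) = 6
Characteristic equation: x² - 10x + 25 = 0, which is (x - (5))².
Repeated root r = 5.
General solution: u(n) = (A + Bn)·(5)^n.
From u(0) = 1: A = 1.
From u(1) = 6: (A + B)·(5) = 6 ⇒ B = \frac{1}{5}.
So u(n) = \left(\frac{n}{5} + 1\right) \cdot (5)^n.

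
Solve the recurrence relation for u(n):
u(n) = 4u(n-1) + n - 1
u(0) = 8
First-order linear with linear forcing.
Homogeneous solution: u_h(n) = A·(4)^n.
Try particular u_p(n) = pn + q. Substituting:
  pn + q = 4(p(n-1) + q) + n - 1.
Matching the n-coefficient: p = 4p + 1 ⇒ p = - \frac{1}{3}.
Matching constants: q = -4p + 4q - 1 ⇒ q = - \frac{1}{9}.
General: u(n) = A·(4)^n - \frac{n}{3} - \frac{1}{9}.
Apply u(0) = 8: A - \frac{1}{9} = 8 ⇒ A = \frac{73}{9}.
So u(n) = \frac{73 \cdot 4^{n}}{9} - \frac{n}{3} - \frac{1}{9}.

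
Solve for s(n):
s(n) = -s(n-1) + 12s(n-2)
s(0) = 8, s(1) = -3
Characteristic equation: x² + x - 12 = 0, which factors as (x - (-4))(x - (3)) = 0.
Roots r₁ = -4, r₂ = 3 (distinct).
General solution: s(n) = A·(-4)^n + B·(3)^n.
From s(0) = 8: A + B = 8.
From s(1) = -3: -4A + 3B = -3.
Solving: A = \frac{27}{7}, B = \frac{29}{7}.
So s(n) = \frac{27 \left(-4\right)^{n}}{7} + \frac{29 \cdot 3^{n}}{7}.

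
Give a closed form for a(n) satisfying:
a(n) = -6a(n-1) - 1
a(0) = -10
First-order linear non-homogeneous.
Homogeneous solution: a_h(n) = A·(-6)^n.
Try constant particular solution a_p = K: K = -6K - 1 ⇒ K = - \frac{1}{7}.
General: a(n) = A·(-6)^n - \frac{1}{7}.
Apply a(0) = -10: A - \frac{1}{7} = -10 ⇒ A = - \frac{69}{7}.
So a(n) = - \frac{69 \left(-6\right)^{n}}{7} - \frac{1}{7}.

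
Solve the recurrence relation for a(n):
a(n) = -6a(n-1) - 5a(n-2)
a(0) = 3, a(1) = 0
Characteristic equation: x² + 6x + 5 = 0, which factors as (x - (-1))(x - (-5)) = 0.
Roots r₁ = -1, r₂ = -5 (distinct).
General solution: a(n) = A·(-1)^n + B·(-5)^n.
From a(0) = 3: A + B = 3.
From a(1) = 0: -A - 5B = 0.
Solving: A = \frac{15}{4}, B = - \frac{3}{4}.
So a(n) = \frac{15 \left(-1\right)^{n}}{4} - \frac{3 \left(-5\right)^{n}}{4}.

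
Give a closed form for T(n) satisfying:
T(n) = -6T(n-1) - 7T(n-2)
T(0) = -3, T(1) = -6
Characteristic equation: x² + 6x + 7 = 0.
Discriminant Δ = (-6)² + 4·(-7) = 8.
Roots r₁,₂ = (-6 ± √8)/2, so r₁ = -3 + \sqrt{2}, r₂ = -3 - \sqrt{2}.
General solution: T(n) = A·r₁^n + B·r₂^n.
From the initial conditions, A + B = -3 and r₁A + r₂B = -6.
Since r₁ - r₂ = √8: A = (-6 - (-3)r₂)/√8 = - \frac{15 \sqrt{2}}{4} - \frac{3}{2}, and B = -3 - A = - \frac{3}{2} + \frac{15 \sqrt{2}}{4}.
So T(n) = \left(- \frac{15 \sqrt{2}}{4} - \frac{3}{2}\right)\left(-3 + \sqrt{2}\right)^n + \left(- \frac{3}{2} + \frac{15 \sqrt{2}}{4}\right)\left(-3 - \sqrt{2}\right)^n.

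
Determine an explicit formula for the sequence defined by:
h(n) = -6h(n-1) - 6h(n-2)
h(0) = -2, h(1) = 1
Characteristic equation: x² + 6x + 6 = 0.
Discriminant Δ = (-6)² + 4·(-6) = 12.
Roots r₁,₂ = (-6 ± √12)/2, so r₁ = -3 + \sqrt{3}, r₂ = -3 - \sqrt{3}.
General solution: h(n) = A·r₁^n + B·r₂^n.
From the initial conditions, A + B = -2 and r₁A + r₂B = 1.
Since r₁ - r₂ = √12: A = (1 - (-2)r₂)/√12 = - \frac{5 \sqrt{3}}{6} - 1, and B = -2 - A = -1 + \frac{5 \sqrt{3}}{6}.
So h(n) = \left(- \frac{5 \sqrt{3}}{6} - 1\right)\left(-3 + \sqrt{3}\right)^n + \left(-1 + \frac{5 \sqrt{3}}{6}\right)\left(-3 - \sqrt{3}\right)^n.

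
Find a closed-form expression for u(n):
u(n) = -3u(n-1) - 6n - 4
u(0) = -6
First-order linear with linear forcing.
Homogeneous solution: u_h(n) = A·(-3)^n.
Try particular u_p(n) = pn + q. Substituting:
  pn + q = -3(p(n-1) + q) - 6n - 4.
Matching the n-coefficient: p = -3p - 6 ⇒ p = - \frac{3}{2}.
Matching constants: q = 3p - 3q - 4 ⇒ q = - \frac{17}{8}.
General: u(n) = A·(-3)^n - \frac{3 n}{2} - \frac{17}{8}.
Apply u(0) = -6: A - \frac{17}{8} = -6 ⇒ A = - \frac{31}{8}.
So u(n) = - \frac{31 \left(-3\right)^{n}}{8} - \frac{3 n}{2} - \frac{17}{8}.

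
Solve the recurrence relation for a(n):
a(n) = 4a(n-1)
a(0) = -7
This is a homogeneous first-order recurrence with ratio 4.
By induction a(n) = a(0) · (4)^n = - 7 \cdot 4^{n}.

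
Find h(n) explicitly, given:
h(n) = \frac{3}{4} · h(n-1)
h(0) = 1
Pure geometric recurrence with ratio \frac{3}{4}.
By induction h(n) = h(0) · (\frac{3}{4})^n = \left(\frac{3}{4}\right)^{n}.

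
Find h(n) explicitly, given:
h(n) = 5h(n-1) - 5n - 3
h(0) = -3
First-order linear with linear forcing.
Homogeneous solution: h_h(n) = A·(5)^n.
Try particular h_p(n) = pn + q. Substituting:
  pn + q = 5(p(n-1) + q) - 5n - 3.
Matching the n-coefficient: p = 5p - 5 ⇒ p = \frac{5}{4}.
Matching constants: q = -5p + 5q - 3 ⇒ q = \frac{37}{16}.
General: h(n) = A·(5)^n + \frac{5 n}{4} + \frac{37}{16}.
Apply h(0) = -3: A + \frac{37}{16} = -3 ⇒ A = - \frac{85}{16}.
So h(n) = - \frac{85 \cdot 5^{n}}{16} + \frac{5 n}{4} + \frac{37}{16}.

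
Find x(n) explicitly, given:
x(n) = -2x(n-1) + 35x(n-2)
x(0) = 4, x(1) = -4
Characteristic equation: x² + 2x - 35 = 0, which factors as (x - (5))(x - (-7)) = 0.
Roots r₁ = 5, r₂ = -7 (distinct).
General solution: x(n) = A·(5)^n + B·(-7)^n.
From x(0) = 4: A + B = 4.
From x(1) = -4: 5A - 7B = -4.
Solving: A = 2, B = 2.
So x(n) = 2 \left(-7\right)^{n} + 2 \cdot 5^{n}.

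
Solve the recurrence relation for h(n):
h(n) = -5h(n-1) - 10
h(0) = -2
First-order linear non-homogeneous.
Homogeneous solution: h_h(n) = A·(-5)^n.
Try constant particular solution h_p = K: K = -5K - 10 ⇒ K = - \frac{5}{3}.
General: h(n) = A·(-5)^n - \frac{5}{3}.
Apply h(0) = -2: A - \frac{5}{3} = -2 ⇒ A = - \frac{1}{3}.
So h(n) = - \frac{\left(-5\right)^{n}}{3} - \frac{5}{3}.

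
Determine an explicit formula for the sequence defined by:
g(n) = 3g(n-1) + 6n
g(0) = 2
First-order linear with linear forcing.
Homogeneous solution: g_h(n) = A·(3)^n.
Try particular g_p(n) = pn + q. Substituting:
  pn + q = 3(p(n-1) + q) + 6n.
Matching the n-coefficient: p = 3p + 6 ⇒ p = -3.
Matching constants: q = -3p + 3q ⇒ q = - \frac{9}{2}.
General: g(n) = A·(3)^n - 3 n - \frac{9}{2}.
Apply g(0) = 2: A - \frac{9}{2} = 2 ⇒ A = \frac{13}{2}.
So g(n) = \frac{13 \cdot 3^{n}}{2} - 3 n - \frac{9}{2}.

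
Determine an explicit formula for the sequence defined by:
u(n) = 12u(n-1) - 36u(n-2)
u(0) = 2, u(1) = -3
Characteristic equation: x² - 12x + 36 = 0, which is (x - (6))².
Repeated root r = 6.
General solution: u(n) = (A + Bn)·(6)^n.
From u(0) = 2: A = 2.
From u(1) = -3: (A + B)·(6) = -3 ⇒ B = - \frac{5}{2}.
So u(n) = \left(2 - \frac{5 n}{2}\right) \cdot (6)^n.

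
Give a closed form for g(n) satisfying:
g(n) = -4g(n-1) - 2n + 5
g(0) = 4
First-order linear with linear forcing.
Homogeneous solution: g_h(n) = A·(-4)^n.
Try particular g_p(n) = pn + q. Substituting:
  pn + q = -4(p(n-1) + q) - 2n + 5.
Matching the n-coefficient: p = -4p - 2 ⇒ p = - \frac{2}{5}.
Matching constants: q = 4p - 4q + 5 ⇒ q = \frac{17}{25}.
General: g(n) = A·(-4)^n - \frac{2 n}{5} + \frac{17}{25}.
Apply g(0) = 4: A + \frac{17}{25} = 4 ⇒ A = \frac{83}{25}.
So g(n) = \frac{83 \left(-4\right)^{n}}{25} - \frac{2 n}{5} + \frac{17}{25}.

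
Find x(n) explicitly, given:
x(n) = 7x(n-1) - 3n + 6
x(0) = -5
First-order linear with linear forcing.
Homogeneous solution: x_h(n) = A·(7)^n.
Try particular x_p(n) = pn + q. Substituting:
  pn + q = 7(p(n-1) + q) - 3n + 6.
Matching the n-coefficient: p = 7p - 3 ⇒ p = \frac{1}{2}.
Matching constants: q = -7p + 7q + 6 ⇒ q = - \frac{5}{12}.
General: x(n) = A·(7)^n + \frac{n}{2} - \frac{5}{12}.
Apply x(0) = -5: A - \frac{5}{12} = -5 ⇒ A = - \frac{55}{12}.
So x(n) = - \frac{55 \cdot 7^{n}}{12} + \frac{n}{2} - \frac{5}{12}.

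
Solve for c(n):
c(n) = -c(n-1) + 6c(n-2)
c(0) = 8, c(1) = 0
Characteristic equation: x² + x - 6 = 0, which factors as (x - (2))(x - (-3)) = 0.
Roots r₁ = 2, r₂ = -3 (distinct).
General solution: c(n) = A·(2)^n + B·(-3)^n.
From c(0) = 8: A + B = 8.
From c(1) = 0: 2A - 3B = 0.
Solving: A = \frac{24}{5}, B = \frac{16}{5}.
So c(n) = \frac{16 \left(-3\right)^{n}}{5} + \frac{24 \cdot 2^{n}}{5}.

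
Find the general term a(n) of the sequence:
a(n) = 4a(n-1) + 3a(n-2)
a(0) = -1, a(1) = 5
Characteristic equation: x² - 4x - 3 = 0.
Discriminant Δ = (4)² + 4·(3) = 28.
Roots r₁,₂ = (4 ± √28)/2, so r₁ = 2 + \sqrt{7}, r₂ = 2 - \sqrt{7}.
General solution: a(n) = A·r₁^n + B·r₂^n.
From the initial conditions, A + B = -1 and r₁A + r₂B = 5.
Since r₁ - r₂ = √28: A = (5 - (-1)r₂)/√28 = - \frac{1}{2} + \frac{\sqrt{7}}{2}, and B = -1 - A = - \frac{\sqrt{7}}{2} - \frac{1}{2}.
So a(n) = \left(- \frac{1}{2} + \frac{\sqrt{7}}{2}\right)\left(2 + \sqrt{7}\right)^n + \left(- \frac{\sqrt{7}}{2} - \frac{1}{2}\right)\left(2 - \sqrt{7}\right)^n.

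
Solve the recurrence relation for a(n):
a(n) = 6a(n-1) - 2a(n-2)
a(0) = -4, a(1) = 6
Characteristic equation: x² - 6x + 2 = 0.
Discriminant Δ = (6)² + 4·(-2) = 28.
Roots r₁,₂ = (6 ± √28)/2, so r₁ = \sqrt{7} + 3, r₂ = 3 - \sqrt{7}.
General solution: a(n) = A·r₁^n + B·r₂^n.
From the initial conditions, A + B = -4 and r₁A + r₂B = 6.
Since r₁ - r₂ = √28: A = (6 - (-4)r₂)/√28 = -2 + \frac{9 \sqrt{7}}{7}, and B = -4 - A = - \frac{9 \sqrt{7}}{7} - 2.
So a(n) = \left(-2 + \frac{9 \sqrt{7}}{7}\right)\left(\sqrt{7} + 3\right)^n + \left(- \frac{9 \sqrt{7}}{7} - 2\right)\left(3 - \sqrt{7}\right)^n.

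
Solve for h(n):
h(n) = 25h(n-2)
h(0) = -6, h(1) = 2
Characteristic equation: x² - 25 = 0, which factors as (x - (-5))(x - (5)) = 0.
Roots r₁ = -5, r₂ = 5 (distinct).
General solution: h(n) = A·(-5)^n + B·(5)^n.
From h(0) = -6: A + B = -6.
From h(1) = 2: -5A + 5B = 2.
Solving: A = - \frac{16}{5}, B = - \frac{14}{5}.
So h(n) = - \frac{16 \left(-5\right)^{n}}{5} - \frac{14 \cdot 5^{n}}{5}.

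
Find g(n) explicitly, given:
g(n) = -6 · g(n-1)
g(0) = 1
Pure geometric recurrence with ratio -6.
By induction g(n) = g(0) · (-6)^n = \left(-6\right)^{n}.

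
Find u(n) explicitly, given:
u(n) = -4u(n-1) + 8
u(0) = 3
First-order linear non-homogeneous.
Homogeneous solution: u_h(n) = A·(-4)^n.
Try constant particular solution u_p = K: K = -4K + 8 ⇒ K = \frac{8}{5}.
General: u(n) = A·(-4)^n + \frac{8}{5}.
Apply u(0) = 3: A + \frac{8}{5} = 3 ⇒ A = \frac{7}{5}.
So u(n) = \frac{7 \left(-4\right)^{n}}{5} + \frac{8}{5}.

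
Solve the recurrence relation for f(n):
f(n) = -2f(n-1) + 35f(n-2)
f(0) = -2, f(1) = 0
Characteristic equation: x² + 2x - 35 = 0, which factors as (x - (-7))(x - (5)) = 0.
Roots r₁ = -7, r₂ = 5 (distinct).
General solution: f(n) = A·(-7)^n + B·(5)^n.
From f(0) = -2: A + B = -2.
From f(1) = 0: -7A + 5B = 0.
Solving: A = - \frac{5}{6}, B = - \frac{7}{6}.
So f(n) = - \frac{5 \left(-7\right)^{n}}{6} - \frac{7 \cdot 5^{n}}{6}.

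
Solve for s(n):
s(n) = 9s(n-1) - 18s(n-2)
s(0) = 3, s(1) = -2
Characteristic equation: x² - 9x + 18 = 0, which factors as (x - (3))(x - (6)) = 0.
Roots r₁ = 3, r₂ = 6 (distinct).
General solution: s(n) = A·(3)^n + B·(6)^n.
From s(0) = 3: A + B = 3.
From s(1) = -2: 3A + 6B = -2.
Solving: A = \frac{20}{3}, B = - \frac{11}{3}.
So s(n) = \frac{20 \cdot 3^{n}}{3} - \frac{11 \cdot 6^{n}}{3}.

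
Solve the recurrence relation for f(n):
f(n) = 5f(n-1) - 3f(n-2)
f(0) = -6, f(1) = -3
Characteristic equation: x² - 5x + 3 = 0.
Discriminant Δ = (5)² + 4·(-3) = 13.
Roots r₁,₂ = (5 ± √13)/2, so r₁ = \frac{\sqrt{13}}{2} + \frac{5}{2}, r₂ = \frac{5}{2} - \frac{\sqrt{13}}{2}.
General solution: f(n) = A·r₁^n + B·r₂^n.
From the initial conditions, A + B = -6 and r₁A + r₂B = -3.
Since r₁ - r₂ = √13: A = (-3 - (-6)r₂)/√13 = -3 + \frac{12 \sqrt{13}}{13}, and B = -6 - A = - \frac{12 \sqrt{13}}{13} - 3.
So f(n) = \left(-3 + \frac{12 \sqrt{13}}{13}\right)\left(\frac{\sqrt{13}}{2} + \frac{5}{2}\right)^n + \left(- \frac{12 \sqrt{13}}{13} - 3\right)\left(\frac{5}{2} - \frac{\sqrt{13}}{2}\right)^n.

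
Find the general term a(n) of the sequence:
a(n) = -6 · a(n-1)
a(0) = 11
Pure geometric recurrence with ratio -6.
By induction a(n) = a(0) · (-6)^n = 11 \left(-6\right)^{n}.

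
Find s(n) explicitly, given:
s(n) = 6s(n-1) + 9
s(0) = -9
First-order linear non-homogeneous.
Homogeneous solution: s_h(n) = A·(6)^n.
Try constant particular solution s_p = K: K = 6K + 9 ⇒ K = - \frac{9}{5}.
General: s(n) = A·(6)^n - \frac{9}{5}.
Apply s(0) = -9: A - \frac{9}{5} = -9 ⇒ A = - \frac{36}{5}.
So s(n) = - \frac{36 \cdot 6^{n}}{5} - \frac{9}{5}.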